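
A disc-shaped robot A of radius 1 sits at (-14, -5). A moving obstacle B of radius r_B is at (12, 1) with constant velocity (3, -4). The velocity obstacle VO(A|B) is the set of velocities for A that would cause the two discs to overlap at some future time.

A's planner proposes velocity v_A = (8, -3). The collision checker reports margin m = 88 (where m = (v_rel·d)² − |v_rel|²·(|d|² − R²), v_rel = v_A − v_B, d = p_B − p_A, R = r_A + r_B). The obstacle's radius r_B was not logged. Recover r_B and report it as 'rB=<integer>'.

m = 88
d = (26, 6);  v_rel = (5, 1),  |v_rel|² = 26
v_rel×d = (5)·(6) − (1)·(26) = 4
since m = R²·26 − 4²:  R² = (16 + 88) / 26 = 4
R = √4 = 2  ⇒  r_B = 2 − 1 = 1

rB=1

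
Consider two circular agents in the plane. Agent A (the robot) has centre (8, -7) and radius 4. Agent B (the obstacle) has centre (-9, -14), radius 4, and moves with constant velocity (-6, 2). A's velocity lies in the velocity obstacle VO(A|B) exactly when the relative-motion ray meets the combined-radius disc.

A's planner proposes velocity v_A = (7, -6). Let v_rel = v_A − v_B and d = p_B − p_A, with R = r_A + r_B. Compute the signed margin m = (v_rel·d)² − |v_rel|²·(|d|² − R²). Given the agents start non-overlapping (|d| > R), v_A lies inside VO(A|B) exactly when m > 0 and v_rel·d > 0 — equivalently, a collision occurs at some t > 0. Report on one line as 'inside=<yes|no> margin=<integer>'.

d = (-17, -7),  |d|² = 338;  R = 4+4 = 8,  c = 338−8² = 274
v_rel = (13, -8),  |v_rel|² = 233;  v_rel·d = (13)·(-17) + (-8)·(-7) = -165
233·t² + 330·t + 274 = 0  ⇒  m = (-165)² − 233·274 = -36617
m = -36617 < 0,  v_rel·d = -165 < 0  ⇒  outside

inside=no margin=-36617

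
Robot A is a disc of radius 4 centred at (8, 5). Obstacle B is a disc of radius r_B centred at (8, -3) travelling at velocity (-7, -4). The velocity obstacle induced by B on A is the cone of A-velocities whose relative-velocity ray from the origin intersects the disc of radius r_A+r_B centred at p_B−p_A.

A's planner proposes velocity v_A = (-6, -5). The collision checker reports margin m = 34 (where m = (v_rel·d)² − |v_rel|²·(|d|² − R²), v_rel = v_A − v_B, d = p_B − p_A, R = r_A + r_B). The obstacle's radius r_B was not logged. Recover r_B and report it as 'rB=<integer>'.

m = 34
d = (0, -8);  v_rel = (1, -1),  |v_rel|² = 2
v_rel×d = (1)·(-8) − (-1)·(0) = -8
since m = R²·2 − (-8)²:  R² = (64 + 34) / 2 = 49
R = √49 = 7  ⇒  r_B = 7 − 4 = 3

rB=3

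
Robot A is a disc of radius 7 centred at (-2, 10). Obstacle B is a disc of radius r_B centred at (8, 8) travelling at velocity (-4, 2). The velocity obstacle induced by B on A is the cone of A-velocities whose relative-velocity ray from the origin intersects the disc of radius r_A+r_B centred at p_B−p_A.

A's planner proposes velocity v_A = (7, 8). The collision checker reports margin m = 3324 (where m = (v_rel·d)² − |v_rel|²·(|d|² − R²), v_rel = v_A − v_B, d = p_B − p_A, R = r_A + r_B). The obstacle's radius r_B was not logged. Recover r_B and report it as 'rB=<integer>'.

m = 3324
d = (10, -2);  v_rel = (11, 6),  |v_rel|² = 157
v_rel×d = (11)·(-2) − (6)·(10) = -82
since m = R²·157 − (-82)²:  R² = (6724 + 3324) / 157 = 64
R = √64 = 8  ⇒  r_B = 8 − 7 = 1

rB=1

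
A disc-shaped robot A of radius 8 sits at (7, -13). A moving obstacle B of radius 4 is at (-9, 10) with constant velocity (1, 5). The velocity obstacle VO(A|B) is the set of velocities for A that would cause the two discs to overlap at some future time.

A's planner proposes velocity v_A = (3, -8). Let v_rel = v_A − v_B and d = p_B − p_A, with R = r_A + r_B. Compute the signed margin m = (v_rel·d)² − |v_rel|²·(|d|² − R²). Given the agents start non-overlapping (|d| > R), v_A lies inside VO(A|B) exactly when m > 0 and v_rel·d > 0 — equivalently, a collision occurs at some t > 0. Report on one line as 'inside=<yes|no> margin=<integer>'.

d = (-16, 23),  |d|² = 785;  R = 8+4 = 12,  c = 785−12² = 641
v_rel = (2, -13),  |v_rel|² = 173;  v_rel·d = (2)·(-16) + (-13)·(23) = -331
173·t² + 662·t + 641 = 0  ⇒  m = (-331)² − 173·641 = -1332
m = -1332 < 0,  v_rel·d = -331 < 0  ⇒  outside

inside=no margin=-1332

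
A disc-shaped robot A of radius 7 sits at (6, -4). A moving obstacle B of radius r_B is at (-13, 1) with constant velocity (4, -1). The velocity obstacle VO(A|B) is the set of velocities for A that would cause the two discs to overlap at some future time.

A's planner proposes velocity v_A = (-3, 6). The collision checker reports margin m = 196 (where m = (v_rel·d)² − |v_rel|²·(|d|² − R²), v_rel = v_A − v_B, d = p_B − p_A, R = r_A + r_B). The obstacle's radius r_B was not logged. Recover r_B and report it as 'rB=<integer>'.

m = 196
d = (-19, 5);  v_rel = (-7, 7),  |v_rel|² = 98
v_rel×d = (-7)·(5) − (7)·(-19) = 98
since m = R²·98 − 98²:  R² = (9604 + 196) / 98 = 100
R = √100 = 10  ⇒  r_B = 10 − 7 = 3

rB=3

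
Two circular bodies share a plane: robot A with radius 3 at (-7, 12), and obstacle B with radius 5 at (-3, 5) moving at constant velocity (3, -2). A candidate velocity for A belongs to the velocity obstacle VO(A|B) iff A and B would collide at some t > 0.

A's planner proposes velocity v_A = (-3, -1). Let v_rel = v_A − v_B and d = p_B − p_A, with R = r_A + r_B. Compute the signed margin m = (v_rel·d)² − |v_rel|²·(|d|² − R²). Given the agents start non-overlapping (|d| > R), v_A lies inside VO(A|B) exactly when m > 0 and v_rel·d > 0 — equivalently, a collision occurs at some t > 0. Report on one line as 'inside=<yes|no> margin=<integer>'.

d = (4, -7),  |d|² = 65;  R = 3+5 = 8,  c = 65−8² = 1
v_rel = (-6, 1),  |v_rel|² = 37;  v_rel·d = (-6)·(4) + (1)·(-7) = -31
37·t² + 62·t + 1 = 0  ⇒  m = (-31)² − 37·1 = 924
m = 924 > 0,  v_rel·d = -31 < 0  ⇒  outside

inside=no margin=924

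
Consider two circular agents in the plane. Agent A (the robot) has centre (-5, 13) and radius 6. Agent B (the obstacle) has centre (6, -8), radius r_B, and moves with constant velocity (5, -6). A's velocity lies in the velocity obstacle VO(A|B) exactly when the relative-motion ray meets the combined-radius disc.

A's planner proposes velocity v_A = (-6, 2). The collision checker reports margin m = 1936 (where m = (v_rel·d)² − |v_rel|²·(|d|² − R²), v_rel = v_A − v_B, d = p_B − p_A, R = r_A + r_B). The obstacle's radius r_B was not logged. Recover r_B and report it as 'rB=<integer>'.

m = 1936
d = (11, -21);  v_rel = (-11, 8),  |v_rel|² = 185
v_rel×d = (-11)·(-21) − (8)·(11) = 143
since m = R²·185 − 143²:  R² = (20449 + 1936) / 185 = 121
R = √121 = 11  ⇒  r_B = 11 − 6 = 5

rB=5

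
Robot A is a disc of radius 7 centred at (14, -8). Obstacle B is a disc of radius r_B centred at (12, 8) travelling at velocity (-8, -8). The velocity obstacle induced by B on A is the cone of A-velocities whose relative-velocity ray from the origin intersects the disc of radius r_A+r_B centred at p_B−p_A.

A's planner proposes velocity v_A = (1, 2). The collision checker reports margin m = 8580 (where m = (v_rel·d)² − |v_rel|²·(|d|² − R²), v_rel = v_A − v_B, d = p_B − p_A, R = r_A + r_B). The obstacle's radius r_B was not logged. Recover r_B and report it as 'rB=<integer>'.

m = 8580
d = (-2, 16);  v_rel = (9, 10),  |v_rel|² = 181
v_rel×d = (9)·(16) − (10)·(-2) = 164
since m = R²·181 − 164²:  R² = (26896 + 8580) / 181 = 196
R = √196 = 14  ⇒  r_B = 14 − 7 = 7

rB=7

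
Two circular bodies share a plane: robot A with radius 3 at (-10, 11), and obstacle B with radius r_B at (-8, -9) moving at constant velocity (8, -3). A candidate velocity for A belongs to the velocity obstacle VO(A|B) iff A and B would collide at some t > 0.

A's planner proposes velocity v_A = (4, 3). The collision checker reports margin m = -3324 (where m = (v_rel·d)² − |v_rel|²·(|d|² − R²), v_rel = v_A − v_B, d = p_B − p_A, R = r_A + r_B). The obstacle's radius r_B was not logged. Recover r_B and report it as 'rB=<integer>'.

m = -3324
d = (2, -20);  v_rel = (-4, 6),  |v_rel|² = 52
v_rel×d = (-4)·(-20) − (6)·(2) = 68
since m = R²·52 − 68²:  R² = (4624 + -3324) / 52 = 25
R = √25 = 5  ⇒  r_B = 5 − 3 = 2

rB=2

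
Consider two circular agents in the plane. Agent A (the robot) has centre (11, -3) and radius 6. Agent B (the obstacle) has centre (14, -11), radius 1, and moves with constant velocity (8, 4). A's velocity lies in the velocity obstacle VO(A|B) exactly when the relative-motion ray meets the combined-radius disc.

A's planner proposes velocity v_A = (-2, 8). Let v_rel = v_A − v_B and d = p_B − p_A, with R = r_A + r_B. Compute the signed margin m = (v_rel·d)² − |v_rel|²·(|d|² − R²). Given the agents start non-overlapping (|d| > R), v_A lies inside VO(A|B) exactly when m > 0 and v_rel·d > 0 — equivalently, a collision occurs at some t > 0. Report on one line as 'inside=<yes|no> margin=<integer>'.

d = (3, -8),  |d|² = 73;  R = 6+1 = 7,  c = 73−7² = 24
v_rel = (-10, 4),  |v_rel|² = 116;  v_rel·d = (-10)·(3) + (4)·(-8) = -62
116·t² + 124·t + 24 = 0  ⇒  m = (-62)² − 116·24 = 1060
m = 1060 > 0,  v_rel·d = -62 < 0  ⇒  outside

inside=no margin=1060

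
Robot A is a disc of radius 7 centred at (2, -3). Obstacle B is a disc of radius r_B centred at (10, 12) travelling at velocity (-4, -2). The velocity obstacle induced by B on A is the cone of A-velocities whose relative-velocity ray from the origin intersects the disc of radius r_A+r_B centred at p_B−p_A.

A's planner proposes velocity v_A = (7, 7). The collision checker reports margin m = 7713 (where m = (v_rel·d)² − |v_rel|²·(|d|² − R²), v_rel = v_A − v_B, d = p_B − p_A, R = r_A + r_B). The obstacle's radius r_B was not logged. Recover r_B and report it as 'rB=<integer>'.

m = 7713
d = (8, 15);  v_rel = (11, 9),  |v_rel|² = 202
v_rel×d = (11)·(15) − (9)·(8) = 93
since m = R²·202 − 93²:  R² = (8649 + 7713) / 202 = 81
R = √81 = 9  ⇒  r_B = 9 − 7 = 2

rB=2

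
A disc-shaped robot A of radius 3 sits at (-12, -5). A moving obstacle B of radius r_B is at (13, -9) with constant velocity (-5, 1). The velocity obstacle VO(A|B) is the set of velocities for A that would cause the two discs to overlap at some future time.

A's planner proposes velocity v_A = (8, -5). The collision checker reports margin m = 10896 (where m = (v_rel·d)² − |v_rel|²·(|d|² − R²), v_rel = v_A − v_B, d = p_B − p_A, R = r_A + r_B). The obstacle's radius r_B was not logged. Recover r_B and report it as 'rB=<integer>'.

m = 10896
d = (25, -4);  v_rel = (13, -6),  |v_rel|² = 205
v_rel×d = (13)·(-4) − (-6)·(25) = 98
since m = R²·205 − 98²:  R² = (9604 + 10896) / 205 = 100
R = √100 = 10  ⇒  r_B = 10 − 3 = 7

rB=7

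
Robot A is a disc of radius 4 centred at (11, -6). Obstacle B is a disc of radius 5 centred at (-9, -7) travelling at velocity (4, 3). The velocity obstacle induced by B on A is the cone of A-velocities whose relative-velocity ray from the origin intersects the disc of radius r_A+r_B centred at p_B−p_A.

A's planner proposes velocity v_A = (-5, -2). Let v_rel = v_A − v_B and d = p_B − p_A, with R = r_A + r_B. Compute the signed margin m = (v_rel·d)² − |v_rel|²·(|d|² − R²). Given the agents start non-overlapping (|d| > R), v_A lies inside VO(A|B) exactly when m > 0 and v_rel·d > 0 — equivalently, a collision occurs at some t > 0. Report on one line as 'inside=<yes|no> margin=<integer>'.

d = (-20, -1),  |d|² = 401;  R = 4+5 = 9,  c = 401−9² = 320
v_rel = (-9, -5),  |v_rel|² = 106;  v_rel·d = (-9)·(-20) + (-5)·(-1) = 185
106·t² − 370·t + 320 = 0  ⇒  m = 185² − 106·320 = 305
m = 305 > 0,  v_rel·d = 185 > 0  ⇒  inside

inside=yes margin=305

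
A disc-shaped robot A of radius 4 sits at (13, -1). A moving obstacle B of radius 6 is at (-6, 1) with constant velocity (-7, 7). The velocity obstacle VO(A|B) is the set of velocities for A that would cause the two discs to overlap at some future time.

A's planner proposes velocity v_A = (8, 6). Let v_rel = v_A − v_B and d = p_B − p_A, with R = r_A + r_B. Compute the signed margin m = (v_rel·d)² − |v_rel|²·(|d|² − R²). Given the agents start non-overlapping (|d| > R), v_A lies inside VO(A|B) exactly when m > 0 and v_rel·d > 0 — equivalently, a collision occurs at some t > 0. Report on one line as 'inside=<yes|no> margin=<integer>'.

d = (-19, 2),  |d|² = 365;  R = 4+6 = 10,  c = 365−10² = 265
v_rel = (15, -1),  |v_rel|² = 226;  v_rel·d = (15)·(-19) + (-1)·(2) = -287
226·t² + 574·t + 265 = 0  ⇒  m = (-287)² − 226·265 = 22479
m = 22479 > 0,  v_rel·d = -287 < 0  ⇒  outside

inside=no margin=22479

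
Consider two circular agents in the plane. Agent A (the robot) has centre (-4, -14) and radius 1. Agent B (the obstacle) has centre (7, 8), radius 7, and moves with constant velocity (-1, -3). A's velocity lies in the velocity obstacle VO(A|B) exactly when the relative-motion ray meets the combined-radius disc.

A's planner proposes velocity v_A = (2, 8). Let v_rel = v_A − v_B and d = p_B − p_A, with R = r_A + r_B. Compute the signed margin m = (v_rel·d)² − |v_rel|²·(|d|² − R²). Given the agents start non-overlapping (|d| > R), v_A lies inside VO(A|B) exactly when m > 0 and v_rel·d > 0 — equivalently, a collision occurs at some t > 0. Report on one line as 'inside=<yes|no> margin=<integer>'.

d = (11, 22),  |d|² = 605;  R = 1+7 = 8,  c = 605−8² = 541
v_rel = (3, 11),  |v_rel|² = 130;  v_rel·d = (3)·(11) + (11)·(22) = 275
130·t² − 550·t + 541 = 0  ⇒  m = 275² − 130·541 = 5295
m = 5295 > 0,  v_rel·d = 275 > 0  ⇒  inside

inside=yes margin=5295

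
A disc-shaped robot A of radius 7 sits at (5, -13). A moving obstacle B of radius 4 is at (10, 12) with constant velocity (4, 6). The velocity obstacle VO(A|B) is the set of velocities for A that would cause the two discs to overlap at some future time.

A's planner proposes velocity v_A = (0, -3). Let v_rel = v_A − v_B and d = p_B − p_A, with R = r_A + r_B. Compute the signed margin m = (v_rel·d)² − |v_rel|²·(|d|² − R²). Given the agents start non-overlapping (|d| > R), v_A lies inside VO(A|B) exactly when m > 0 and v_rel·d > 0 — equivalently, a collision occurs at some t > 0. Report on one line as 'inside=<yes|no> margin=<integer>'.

d = (5, 25),  |d|² = 650;  R = 7+4 = 11,  c = 650−11² = 529
v_rel = (-4, -9),  |v_rel|² = 97;  v_rel·d = (-4)·(5) + (-9)·(25) = -245
97·t² + 490·t + 529 = 0  ⇒  m = (-245)² − 97·529 = 8712
m = 8712 > 0,  v_rel·d = -245 < 0  ⇒  outside

inside=no margin=8712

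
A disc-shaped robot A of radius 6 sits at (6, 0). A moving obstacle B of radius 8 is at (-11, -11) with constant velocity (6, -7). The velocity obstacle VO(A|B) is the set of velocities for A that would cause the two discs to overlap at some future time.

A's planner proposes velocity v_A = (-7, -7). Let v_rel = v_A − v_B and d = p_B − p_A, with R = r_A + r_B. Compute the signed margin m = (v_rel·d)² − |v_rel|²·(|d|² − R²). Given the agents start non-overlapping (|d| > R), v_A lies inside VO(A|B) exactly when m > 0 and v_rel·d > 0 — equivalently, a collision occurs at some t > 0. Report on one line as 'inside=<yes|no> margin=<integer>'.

d = (-17, -11),  |d|² = 410;  R = 6+8 = 14,  c = 410−14² = 214
v_rel = (-13, 0),  |v_rel|² = 169;  v_rel·d = (-13)·(-17) + (0)·(-11) = 221
169·t² − 442·t + 214 = 0  ⇒  m = 221² − 169·214 = 12675
m = 12675 > 0,  v_rel·d = 221 > 0  ⇒  inside

inside=yes margin=12675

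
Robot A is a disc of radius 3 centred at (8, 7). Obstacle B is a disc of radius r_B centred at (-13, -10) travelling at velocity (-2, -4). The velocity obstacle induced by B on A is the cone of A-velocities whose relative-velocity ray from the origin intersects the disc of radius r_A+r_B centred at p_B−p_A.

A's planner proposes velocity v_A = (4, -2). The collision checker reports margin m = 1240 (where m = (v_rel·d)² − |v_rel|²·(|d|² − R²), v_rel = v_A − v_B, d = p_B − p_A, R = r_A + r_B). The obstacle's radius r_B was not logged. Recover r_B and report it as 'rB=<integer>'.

m = 1240
d = (-21, -17);  v_rel = (6, 2),  |v_rel|² = 40
v_rel×d = (6)·(-17) − (2)·(-21) = -60
since m = R²·40 − (-60)²:  R² = (3600 + 1240) / 40 = 121
R = √121 = 11  ⇒  r_B = 11 − 3 = 8

rB=8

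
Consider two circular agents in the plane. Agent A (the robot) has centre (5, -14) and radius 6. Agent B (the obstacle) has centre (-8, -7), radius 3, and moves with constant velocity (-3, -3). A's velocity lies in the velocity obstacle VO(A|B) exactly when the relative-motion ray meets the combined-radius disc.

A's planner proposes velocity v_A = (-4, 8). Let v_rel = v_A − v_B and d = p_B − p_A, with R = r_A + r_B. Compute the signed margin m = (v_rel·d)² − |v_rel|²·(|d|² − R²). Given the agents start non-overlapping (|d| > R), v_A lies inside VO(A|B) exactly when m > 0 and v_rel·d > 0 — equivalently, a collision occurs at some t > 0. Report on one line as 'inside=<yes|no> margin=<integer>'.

d = (-13, 7),  |d|² = 218;  R = 6+3 = 9,  c = 218−9² = 137
v_rel = (-1, 11),  |v_rel|² = 122;  v_rel·d = (-1)·(-13) + (11)·(7) = 90
122·t² − 180·t + 137 = 0  ⇒  m = 90² − 122·137 = -8614
m = -8614 < 0,  v_rel·d = 90 > 0  ⇒  outside

inside=no margin=-8614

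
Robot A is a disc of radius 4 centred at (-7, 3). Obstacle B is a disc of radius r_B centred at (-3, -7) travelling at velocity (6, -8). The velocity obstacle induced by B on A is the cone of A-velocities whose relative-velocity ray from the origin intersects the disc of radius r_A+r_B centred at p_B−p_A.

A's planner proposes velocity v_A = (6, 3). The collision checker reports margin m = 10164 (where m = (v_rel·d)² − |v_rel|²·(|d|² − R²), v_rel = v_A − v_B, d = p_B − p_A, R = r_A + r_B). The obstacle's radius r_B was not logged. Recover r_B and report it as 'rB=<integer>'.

m = 10164
d = (4, -10);  v_rel = (0, 11),  |v_rel|² = 121
v_rel×d = (0)·(-10) − (11)·(4) = -44
since m = R²·121 − (-44)²:  R² = (1936 + 10164) / 121 = 100
R = √100 = 10  ⇒  r_B = 10 − 4 = 6

rB=6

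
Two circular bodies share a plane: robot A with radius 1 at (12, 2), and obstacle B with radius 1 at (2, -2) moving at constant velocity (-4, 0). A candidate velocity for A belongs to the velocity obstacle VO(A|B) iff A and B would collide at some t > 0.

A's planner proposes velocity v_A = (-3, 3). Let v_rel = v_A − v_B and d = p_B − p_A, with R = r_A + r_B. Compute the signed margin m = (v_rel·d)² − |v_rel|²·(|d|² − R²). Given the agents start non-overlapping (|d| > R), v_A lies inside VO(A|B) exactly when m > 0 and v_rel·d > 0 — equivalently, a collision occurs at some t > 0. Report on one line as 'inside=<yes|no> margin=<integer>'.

d = (-10, -4),  |d|² = 116;  R = 1+1 = 2,  c = 116−2² = 112
v_rel = (1, 3),  |v_rel|² = 10;  v_rel·d = (1)·(-10) + (3)·(-4) = -22
10·t² + 44·t + 112 = 0  ⇒  m = (-22)² − 10·112 = -636
m = -636 < 0,  v_rel·d = -22 < 0  ⇒  outside

inside=no margin=-636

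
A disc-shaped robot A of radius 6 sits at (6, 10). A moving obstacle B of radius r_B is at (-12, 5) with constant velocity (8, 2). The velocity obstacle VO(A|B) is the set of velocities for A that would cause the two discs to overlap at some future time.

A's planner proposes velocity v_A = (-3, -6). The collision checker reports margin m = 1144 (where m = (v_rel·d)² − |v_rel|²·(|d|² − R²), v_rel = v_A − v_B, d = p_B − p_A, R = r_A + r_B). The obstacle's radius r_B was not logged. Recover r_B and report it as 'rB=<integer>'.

m = 1144
d = (-18, -5);  v_rel = (-11, -8),  |v_rel|² = 185
v_rel×d = (-11)·(-5) − (-8)·(-18) = -89
since m = R²·185 − (-89)²:  R² = (7921 + 1144) / 185 = 49
R = √49 = 7  ⇒  r_B = 7 − 6 = 1

rB=1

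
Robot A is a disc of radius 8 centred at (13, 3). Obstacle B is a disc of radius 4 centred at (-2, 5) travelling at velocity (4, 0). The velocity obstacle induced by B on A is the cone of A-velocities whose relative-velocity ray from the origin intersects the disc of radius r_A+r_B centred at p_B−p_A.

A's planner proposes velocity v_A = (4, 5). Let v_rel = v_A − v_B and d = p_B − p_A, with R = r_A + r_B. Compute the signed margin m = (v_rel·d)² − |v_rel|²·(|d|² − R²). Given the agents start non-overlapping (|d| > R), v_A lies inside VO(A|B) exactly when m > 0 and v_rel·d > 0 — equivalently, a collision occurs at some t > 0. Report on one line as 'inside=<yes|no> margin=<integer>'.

d = (-15, 2),  |d|² = 229;  R = 8+4 = 12,  c = 229−12² = 85
v_rel = (0, 5),  |v_rel|² = 25;  v_rel·d = (0)·(-15) + (5)·(2) = 10
25·t² − 20·t + 85 = 0  ⇒  m = 10² − 25·85 = -2025
m = -2025 < 0,  v_rel·d = 10 > 0  ⇒  outside

inside=no margin=-2025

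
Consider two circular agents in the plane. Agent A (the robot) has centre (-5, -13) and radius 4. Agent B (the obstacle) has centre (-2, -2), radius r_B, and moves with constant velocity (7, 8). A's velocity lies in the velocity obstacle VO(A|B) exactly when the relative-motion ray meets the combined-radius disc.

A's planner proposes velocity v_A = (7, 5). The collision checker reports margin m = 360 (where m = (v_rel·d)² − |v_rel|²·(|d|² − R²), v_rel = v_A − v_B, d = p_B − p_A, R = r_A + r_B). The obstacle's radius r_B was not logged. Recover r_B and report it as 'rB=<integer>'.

m = 360
d = (3, 11);  v_rel = (0, -3),  |v_rel|² = 9
v_rel×d = (0)·(11) − (-3)·(3) = 9
since m = R²·9 − 9²:  R² = (81 + 360) / 9 = 49
R = √49 = 7  ⇒  r_B = 7 − 4 = 3

rB=3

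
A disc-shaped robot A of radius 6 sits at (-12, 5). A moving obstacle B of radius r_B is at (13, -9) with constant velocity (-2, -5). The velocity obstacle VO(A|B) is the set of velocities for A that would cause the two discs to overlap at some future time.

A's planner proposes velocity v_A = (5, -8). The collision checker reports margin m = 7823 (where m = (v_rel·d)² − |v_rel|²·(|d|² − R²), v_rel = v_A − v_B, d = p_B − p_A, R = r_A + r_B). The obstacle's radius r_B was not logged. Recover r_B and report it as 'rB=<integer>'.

m = 7823
d = (25, -14);  v_rel = (7, -3),  |v_rel|² = 58
v_rel×d = (7)·(-14) − (-3)·(25) = -23
since m = R²·58 − (-23)²:  R² = (529 + 7823) / 58 = 144
R = √144 = 12  ⇒  r_B = 12 − 6 = 6

rB=6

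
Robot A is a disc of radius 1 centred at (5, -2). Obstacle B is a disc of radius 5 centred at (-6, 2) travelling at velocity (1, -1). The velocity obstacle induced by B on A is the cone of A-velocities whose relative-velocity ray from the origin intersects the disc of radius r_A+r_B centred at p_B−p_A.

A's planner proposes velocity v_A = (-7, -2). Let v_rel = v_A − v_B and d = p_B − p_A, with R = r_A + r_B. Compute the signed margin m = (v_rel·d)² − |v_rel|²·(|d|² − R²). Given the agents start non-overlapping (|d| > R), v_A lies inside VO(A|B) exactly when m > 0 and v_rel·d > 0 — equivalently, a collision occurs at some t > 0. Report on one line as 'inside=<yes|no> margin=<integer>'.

d = (-11, 4),  |d|² = 137;  R = 1+5 = 6,  c = 137−6² = 101
v_rel = (-8, -1),  |v_rel|² = 65;  v_rel·d = (-8)·(-11) + (-1)·(4) = 84
65·t² − 168·t + 101 = 0  ⇒  m = 84² − 65·101 = 491
m = 491 > 0,  v_rel·d = 84 > 0  ⇒  inside

inside=yes margin=491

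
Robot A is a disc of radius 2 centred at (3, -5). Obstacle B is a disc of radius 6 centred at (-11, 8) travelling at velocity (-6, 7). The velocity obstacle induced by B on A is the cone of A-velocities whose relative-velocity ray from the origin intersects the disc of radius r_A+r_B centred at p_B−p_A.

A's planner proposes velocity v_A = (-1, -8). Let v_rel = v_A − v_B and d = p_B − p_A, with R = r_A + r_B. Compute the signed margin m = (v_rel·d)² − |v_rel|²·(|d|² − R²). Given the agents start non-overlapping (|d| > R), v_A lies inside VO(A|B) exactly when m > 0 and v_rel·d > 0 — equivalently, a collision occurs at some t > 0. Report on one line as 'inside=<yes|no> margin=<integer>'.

d = (-14, 13),  |d|² = 365;  R = 2+6 = 8,  c = 365−8² = 301
v_rel = (5, -15),  |v_rel|² = 250;  v_rel·d = (5)·(-14) + (-15)·(13) = -265
250·t² + 530·t + 301 = 0  ⇒  m = (-265)² − 250·301 = -5025
m = -5025 < 0,  v_rel·d = -265 < 0  ⇒  outside

inside=no margin=-5025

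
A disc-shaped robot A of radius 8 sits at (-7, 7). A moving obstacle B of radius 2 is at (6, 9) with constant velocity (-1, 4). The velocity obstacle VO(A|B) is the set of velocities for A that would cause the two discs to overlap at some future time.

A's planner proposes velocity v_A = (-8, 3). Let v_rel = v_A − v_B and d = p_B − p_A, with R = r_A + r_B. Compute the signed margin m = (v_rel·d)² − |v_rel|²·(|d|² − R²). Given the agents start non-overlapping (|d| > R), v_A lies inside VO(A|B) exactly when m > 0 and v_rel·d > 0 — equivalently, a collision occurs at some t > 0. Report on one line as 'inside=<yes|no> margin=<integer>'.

d = (13, 2),  |d|² = 173;  R = 8+2 = 10,  c = 173−10² = 73
v_rel = (-7, -1),  |v_rel|² = 50;  v_rel·d = (-7)·(13) + (-1)·(2) = -93
50·t² + 186·t + 73 = 0  ⇒  m = (-93)² − 50·73 = 4999
m = 4999 > 0,  v_rel·d = -93 < 0  ⇒  outside

inside=no margin=4999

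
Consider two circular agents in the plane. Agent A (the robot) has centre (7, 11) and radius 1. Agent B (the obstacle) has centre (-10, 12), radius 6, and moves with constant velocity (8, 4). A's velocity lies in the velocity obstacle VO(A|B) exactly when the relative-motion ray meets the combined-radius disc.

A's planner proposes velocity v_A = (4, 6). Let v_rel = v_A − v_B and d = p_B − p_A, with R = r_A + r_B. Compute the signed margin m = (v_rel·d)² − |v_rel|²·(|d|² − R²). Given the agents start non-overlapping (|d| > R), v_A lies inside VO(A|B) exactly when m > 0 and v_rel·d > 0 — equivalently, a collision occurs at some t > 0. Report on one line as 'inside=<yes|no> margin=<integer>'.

d = (-17, 1),  |d|² = 290;  R = 1+6 = 7,  c = 290−7² = 241
v_rel = (-4, 2),  |v_rel|² = 20;  v_rel·d = (-4)·(-17) + (2)·(1) = 70
20·t² − 140·t + 241 = 0  ⇒  m = 70² − 20·241 = 80
m = 80 > 0,  v_rel·d = 70 > 0  ⇒  inside

inside=yes margin=80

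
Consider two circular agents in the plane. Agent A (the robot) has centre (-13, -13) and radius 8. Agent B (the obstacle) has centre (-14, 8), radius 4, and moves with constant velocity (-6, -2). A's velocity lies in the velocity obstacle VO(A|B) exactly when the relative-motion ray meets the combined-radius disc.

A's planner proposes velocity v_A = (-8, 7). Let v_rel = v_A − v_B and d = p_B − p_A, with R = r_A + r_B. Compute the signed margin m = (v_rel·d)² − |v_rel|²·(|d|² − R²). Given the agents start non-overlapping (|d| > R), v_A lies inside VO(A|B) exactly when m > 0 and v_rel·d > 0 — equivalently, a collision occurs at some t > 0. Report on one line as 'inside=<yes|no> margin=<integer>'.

d = (-1, 21),  |d|² = 442;  R = 8+4 = 12,  c = 442−12² = 298
v_rel = (-2, 9),  |v_rel|² = 85;  v_rel·d = (-2)·(-1) + (9)·(21) = 191
85·t² − 382·t + 298 = 0  ⇒  m = 191² − 85·298 = 11151
m = 11151 > 0,  v_rel·d = 191 > 0  ⇒  inside

inside=yes margin=11151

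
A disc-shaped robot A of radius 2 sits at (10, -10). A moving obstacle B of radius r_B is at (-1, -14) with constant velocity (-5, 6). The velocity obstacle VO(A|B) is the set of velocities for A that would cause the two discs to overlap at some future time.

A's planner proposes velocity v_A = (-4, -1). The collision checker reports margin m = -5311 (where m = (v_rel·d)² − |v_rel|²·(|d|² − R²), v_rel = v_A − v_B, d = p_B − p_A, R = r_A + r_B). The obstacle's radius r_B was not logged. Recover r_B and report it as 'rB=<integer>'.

m = -5311
d = (-11, -4);  v_rel = (1, -7),  |v_rel|² = 50
v_rel×d = (1)·(-4) − (-7)·(-11) = -81
since m = R²·50 − (-81)²:  R² = (6561 + -5311) / 50 = 25
R = √25 = 5  ⇒  r_B = 5 − 2 = 3

rB=3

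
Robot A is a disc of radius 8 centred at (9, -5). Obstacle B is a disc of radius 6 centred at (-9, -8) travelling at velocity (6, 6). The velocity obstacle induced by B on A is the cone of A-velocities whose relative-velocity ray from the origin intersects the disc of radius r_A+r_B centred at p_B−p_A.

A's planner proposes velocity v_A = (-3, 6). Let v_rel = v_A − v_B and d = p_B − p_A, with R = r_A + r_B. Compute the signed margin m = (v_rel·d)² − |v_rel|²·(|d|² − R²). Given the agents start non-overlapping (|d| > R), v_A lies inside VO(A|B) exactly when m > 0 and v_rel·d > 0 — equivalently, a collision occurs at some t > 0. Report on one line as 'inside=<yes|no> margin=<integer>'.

d = (-18, -3),  |d|² = 333;  R = 8+6 = 14,  c = 333−14² = 137
v_rel = (-9, 0),  |v_rel|² = 81;  v_rel·d = (-9)·(-18) + (0)·(-3) = 162
81·t² − 324·t + 137 = 0  ⇒  m = 162² − 81·137 = 15147
m = 15147 > 0,  v_rel·d = 162 > 0  ⇒  inside

inside=yes margin=15147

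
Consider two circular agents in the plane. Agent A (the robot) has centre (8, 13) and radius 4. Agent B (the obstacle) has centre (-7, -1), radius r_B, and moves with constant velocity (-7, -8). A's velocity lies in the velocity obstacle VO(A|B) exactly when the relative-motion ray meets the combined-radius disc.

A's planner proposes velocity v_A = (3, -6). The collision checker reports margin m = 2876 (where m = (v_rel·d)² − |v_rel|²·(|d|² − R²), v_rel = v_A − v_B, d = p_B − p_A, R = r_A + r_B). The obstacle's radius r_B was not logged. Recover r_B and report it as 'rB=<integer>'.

m = 2876
d = (-15, -14);  v_rel = (10, 2),  |v_rel|² = 104
v_rel×d = (10)·(-14) − (2)·(-15) = -110
since m = R²·104 − (-110)²:  R² = (12100 + 2876) / 104 = 144
R = √144 = 12  ⇒  r_B = 12 − 4 = 8

rB=8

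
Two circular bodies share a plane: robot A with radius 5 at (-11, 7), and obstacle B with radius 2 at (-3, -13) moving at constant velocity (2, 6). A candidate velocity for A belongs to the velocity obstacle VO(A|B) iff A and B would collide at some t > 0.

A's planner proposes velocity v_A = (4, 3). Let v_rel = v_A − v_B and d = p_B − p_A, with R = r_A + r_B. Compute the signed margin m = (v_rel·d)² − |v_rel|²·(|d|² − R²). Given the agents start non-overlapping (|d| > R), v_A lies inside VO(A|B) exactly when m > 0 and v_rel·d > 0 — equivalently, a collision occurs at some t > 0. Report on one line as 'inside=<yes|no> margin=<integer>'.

d = (8, -20),  |d|² = 464;  R = 5+2 = 7,  c = 464−7² = 415
v_rel = (2, -3),  |v_rel|² = 13;  v_rel·d = (2)·(8) + (-3)·(-20) = 76
13·t² − 152·t + 415 = 0  ⇒  m = 76² − 13·415 = 381
m = 381 > 0,  v_rel·d = 76 > 0  ⇒  inside

inside=yes margin=381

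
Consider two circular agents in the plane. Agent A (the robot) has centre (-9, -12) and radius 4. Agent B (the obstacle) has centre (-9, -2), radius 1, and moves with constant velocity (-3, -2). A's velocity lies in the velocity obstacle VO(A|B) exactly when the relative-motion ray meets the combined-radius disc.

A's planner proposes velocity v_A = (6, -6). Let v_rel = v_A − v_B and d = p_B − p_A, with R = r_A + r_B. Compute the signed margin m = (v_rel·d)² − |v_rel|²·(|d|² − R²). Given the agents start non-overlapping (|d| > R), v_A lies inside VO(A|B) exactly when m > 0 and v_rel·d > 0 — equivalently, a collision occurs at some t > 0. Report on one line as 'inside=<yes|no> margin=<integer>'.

d = (0, 10),  |d|² = 100;  R = 4+1 = 5,  c = 100−5² = 75
v_rel = (9, -4),  |v_rel|² = 97;  v_rel·d = (9)·(0) + (-4)·(10) = -40
97·t² + 80·t + 75 = 0  ⇒  m = (-40)² − 97·75 = -5675
m = -5675 < 0,  v_rel·d = -40 < 0  ⇒  outside

inside=no margin=-5675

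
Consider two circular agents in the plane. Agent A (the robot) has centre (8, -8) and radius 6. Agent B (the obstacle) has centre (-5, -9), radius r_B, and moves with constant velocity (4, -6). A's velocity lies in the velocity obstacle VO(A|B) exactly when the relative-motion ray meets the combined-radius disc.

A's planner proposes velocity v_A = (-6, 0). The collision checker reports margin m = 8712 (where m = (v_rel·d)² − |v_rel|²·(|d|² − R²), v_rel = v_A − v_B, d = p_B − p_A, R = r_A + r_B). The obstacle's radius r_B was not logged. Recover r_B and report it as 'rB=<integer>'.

m = 8712
d = (-13, -1);  v_rel = (-10, 6),  |v_rel|² = 136
v_rel×d = (-10)·(-1) − (6)·(-13) = 88
since m = R²·136 − 88²:  R² = (7744 + 8712) / 136 = 121
R = √121 = 11  ⇒  r_B = 11 − 6 = 5

rB=5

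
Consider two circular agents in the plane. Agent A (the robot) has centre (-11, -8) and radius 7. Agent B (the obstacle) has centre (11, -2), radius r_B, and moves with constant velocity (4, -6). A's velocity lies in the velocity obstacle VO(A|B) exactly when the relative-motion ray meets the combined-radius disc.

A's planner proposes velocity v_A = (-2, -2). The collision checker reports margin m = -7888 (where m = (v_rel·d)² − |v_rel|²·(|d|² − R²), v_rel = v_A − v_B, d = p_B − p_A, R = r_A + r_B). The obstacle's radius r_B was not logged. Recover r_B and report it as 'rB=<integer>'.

m = -7888
d = (22, 6);  v_rel = (-6, 4),  |v_rel|² = 52
v_rel×d = (-6)·(6) − (4)·(22) = -124
since m = R²·52 − (-124)²:  R² = (15376 + -7888) / 52 = 144
R = √144 = 12  ⇒  r_B = 12 − 7 = 5

rB=5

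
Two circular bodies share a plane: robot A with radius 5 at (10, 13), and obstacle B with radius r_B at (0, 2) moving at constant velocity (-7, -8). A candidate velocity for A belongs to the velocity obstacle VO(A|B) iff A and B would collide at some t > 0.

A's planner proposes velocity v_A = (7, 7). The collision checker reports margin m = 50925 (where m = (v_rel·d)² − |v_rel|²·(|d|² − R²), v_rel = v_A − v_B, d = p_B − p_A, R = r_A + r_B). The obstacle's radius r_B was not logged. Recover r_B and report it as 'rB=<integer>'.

m = 50925
d = (-10, -11);  v_rel = (14, 15),  |v_rel|² = 421
v_rel×d = (14)·(-11) − (15)·(-10) = -4
since m = R²·421 − (-4)²:  R² = (16 + 50925) / 421 = 121
R = √121 = 11  ⇒  r_B = 11 − 5 = 6

rB=6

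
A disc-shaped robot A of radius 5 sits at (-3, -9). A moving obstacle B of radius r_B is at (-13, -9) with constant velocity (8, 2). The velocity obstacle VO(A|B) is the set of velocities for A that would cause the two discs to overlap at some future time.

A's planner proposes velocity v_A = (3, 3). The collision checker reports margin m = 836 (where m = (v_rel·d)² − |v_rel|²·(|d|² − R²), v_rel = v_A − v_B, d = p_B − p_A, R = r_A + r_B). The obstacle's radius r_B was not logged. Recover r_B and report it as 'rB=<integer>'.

m = 836
d = (-10, 0);  v_rel = (-5, 1),  |v_rel|² = 26
v_rel×d = (-5)·(0) − (1)·(-10) = 10
since m = R²·26 − 10²:  R² = (100 + 836) / 26 = 36
R = √36 = 6  ⇒  r_B = 6 − 5 = 1

rB=1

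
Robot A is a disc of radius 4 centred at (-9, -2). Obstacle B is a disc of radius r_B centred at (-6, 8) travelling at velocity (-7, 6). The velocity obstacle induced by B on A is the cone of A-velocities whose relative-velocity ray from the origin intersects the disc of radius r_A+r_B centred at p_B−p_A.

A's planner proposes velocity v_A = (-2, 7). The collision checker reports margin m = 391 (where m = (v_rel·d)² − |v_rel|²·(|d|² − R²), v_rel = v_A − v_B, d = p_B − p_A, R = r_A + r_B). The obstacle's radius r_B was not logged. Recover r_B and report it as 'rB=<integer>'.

m = 391
d = (3, 10);  v_rel = (5, 1),  |v_rel|² = 26
v_rel×d = (5)·(10) − (1)·(3) = 47
since m = R²·26 − 47²:  R² = (2209 + 391) / 26 = 100
R = √100 = 10  ⇒  r_B = 10 − 4 = 6

rB=6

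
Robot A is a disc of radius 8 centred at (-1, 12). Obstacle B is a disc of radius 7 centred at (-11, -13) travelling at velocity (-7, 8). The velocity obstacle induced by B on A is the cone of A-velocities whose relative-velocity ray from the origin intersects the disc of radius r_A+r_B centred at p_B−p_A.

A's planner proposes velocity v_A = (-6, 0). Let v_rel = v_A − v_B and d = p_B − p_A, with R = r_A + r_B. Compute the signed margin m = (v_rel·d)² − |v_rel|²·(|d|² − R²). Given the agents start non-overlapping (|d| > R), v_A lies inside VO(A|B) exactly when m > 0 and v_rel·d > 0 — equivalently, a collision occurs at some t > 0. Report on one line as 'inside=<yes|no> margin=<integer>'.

d = (-10, -25),  |d|² = 725;  R = 8+7 = 15,  c = 725−15² = 500
v_rel = (1, -8),  |v_rel|² = 65;  v_rel·d = (1)·(-10) + (-8)·(-25) = 190
65·t² − 380·t + 500 = 0  ⇒  m = 190² − 65·500 = 3600
m = 3600 > 0,  v_rel·d = 190 > 0  ⇒  inside

inside=yes margin=3600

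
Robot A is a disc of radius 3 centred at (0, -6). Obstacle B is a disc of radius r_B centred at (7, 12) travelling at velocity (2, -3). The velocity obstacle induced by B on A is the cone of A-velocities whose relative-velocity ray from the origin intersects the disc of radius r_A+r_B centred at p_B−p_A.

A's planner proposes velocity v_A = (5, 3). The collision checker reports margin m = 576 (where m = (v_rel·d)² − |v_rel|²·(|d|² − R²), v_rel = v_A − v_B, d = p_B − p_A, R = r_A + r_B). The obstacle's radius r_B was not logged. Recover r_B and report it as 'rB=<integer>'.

m = 576
d = (7, 18);  v_rel = (3, 6),  |v_rel|² = 45
v_rel×d = (3)·(18) − (6)·(7) = 12
since m = R²·45 − 12²:  R² = (144 + 576) / 45 = 16
R = √16 = 4  ⇒  r_B = 4 − 3 = 1

rB=1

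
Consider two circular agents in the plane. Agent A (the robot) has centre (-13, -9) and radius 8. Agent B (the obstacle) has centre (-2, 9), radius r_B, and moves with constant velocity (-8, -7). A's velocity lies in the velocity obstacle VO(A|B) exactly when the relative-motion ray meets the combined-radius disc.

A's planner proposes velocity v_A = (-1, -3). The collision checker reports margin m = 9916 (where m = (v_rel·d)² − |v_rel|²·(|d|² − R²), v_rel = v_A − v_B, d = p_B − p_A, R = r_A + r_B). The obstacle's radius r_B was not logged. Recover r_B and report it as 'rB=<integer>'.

m = 9916
d = (11, 18);  v_rel = (7, 4),  |v_rel|² = 65
v_rel×d = (7)·(18) − (4)·(11) = 82
since m = R²·65 − 82²:  R² = (6724 + 9916) / 65 = 256
R = √256 = 16  ⇒  r_B = 16 − 8 = 8

rB=8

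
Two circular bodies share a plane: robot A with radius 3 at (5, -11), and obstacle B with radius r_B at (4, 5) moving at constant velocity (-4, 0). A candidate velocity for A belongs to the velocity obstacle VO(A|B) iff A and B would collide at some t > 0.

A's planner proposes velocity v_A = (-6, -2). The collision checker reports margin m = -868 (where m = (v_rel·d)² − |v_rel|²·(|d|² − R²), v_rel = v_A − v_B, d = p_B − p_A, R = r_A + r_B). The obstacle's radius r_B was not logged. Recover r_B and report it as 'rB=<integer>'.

m = -868
d = (-1, 16);  v_rel = (-2, -2),  |v_rel|² = 8
v_rel×d = (-2)·(16) − (-2)·(-1) = -34
since m = R²·8 − (-34)²:  R² = (1156 + -868) / 8 = 36
R = √36 = 6  ⇒  r_B = 6 − 3 = 3

rB=3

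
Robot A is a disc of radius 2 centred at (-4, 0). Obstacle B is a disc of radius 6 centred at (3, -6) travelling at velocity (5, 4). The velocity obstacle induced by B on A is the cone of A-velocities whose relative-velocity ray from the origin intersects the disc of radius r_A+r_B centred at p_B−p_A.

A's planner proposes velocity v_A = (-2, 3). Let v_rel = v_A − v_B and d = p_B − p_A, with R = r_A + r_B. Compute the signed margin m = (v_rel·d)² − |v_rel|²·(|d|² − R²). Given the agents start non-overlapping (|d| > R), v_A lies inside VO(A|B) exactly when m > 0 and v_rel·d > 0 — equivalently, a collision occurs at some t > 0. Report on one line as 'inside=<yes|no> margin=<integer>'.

d = (7, -6),  |d|² = 85;  R = 2+6 = 8,  c = 85−8² = 21
v_rel = (-7, -1),  |v_rel|² = 50;  v_rel·d = (-7)·(7) + (-1)·(-6) = -43
50·t² + 86·t + 21 = 0  ⇒  m = (-43)² − 50·21 = 799
m = 799 > 0,  v_rel·d = -43 < 0  ⇒  outside

inside=no margin=799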